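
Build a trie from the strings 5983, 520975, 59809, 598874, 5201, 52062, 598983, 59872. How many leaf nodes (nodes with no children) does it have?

A leaf is a node with no children — equivalently, the end of a word that is not a proper prefix of any other stored word.
Those words: "5201", "52062", "520975", "59809", "5983", "59872", "598874", "598983"
Leaf count: 8

8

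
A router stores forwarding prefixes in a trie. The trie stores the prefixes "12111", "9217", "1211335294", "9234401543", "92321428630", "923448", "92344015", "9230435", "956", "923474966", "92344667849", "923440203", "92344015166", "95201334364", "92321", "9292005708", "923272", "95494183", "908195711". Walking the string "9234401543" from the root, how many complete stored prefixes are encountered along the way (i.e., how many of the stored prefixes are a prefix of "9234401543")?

Check each prefix of "9234401543" against the stored set — each match is an end-marker on the path.
Prefixes of the query that are stored words: "92344015", "9234401543"
Count: 2

2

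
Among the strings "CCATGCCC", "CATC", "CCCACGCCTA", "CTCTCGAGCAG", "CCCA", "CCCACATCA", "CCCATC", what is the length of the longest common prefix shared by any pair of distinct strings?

5

Look for the deepest trie node that still has at least two words in its subtree.
"CCCACATCA" and "CCCACGCCTA" agree on "CCCAC" (5 characters) before diverging; nothing deeper is shared.
Longest shared-prefix length: 5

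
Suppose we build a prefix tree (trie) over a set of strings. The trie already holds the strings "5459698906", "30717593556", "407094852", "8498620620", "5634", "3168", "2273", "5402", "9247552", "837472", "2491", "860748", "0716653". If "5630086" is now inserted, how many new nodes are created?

4

Walking "5630086" from the root, the first 3 characters ("563") follow existing edges; "0" is the first miss.
New nodes needed: |"5630086"| − 3 = 7 − 3 = 4.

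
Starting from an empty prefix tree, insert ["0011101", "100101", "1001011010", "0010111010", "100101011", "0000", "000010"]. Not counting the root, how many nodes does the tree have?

Count nodes per top-level branch (shared prefixes stored once):
  '0'-branch (0000, 000010, 0010111010, 0011101): 18 nodes
  '1'-branch (100101, 100101011, 1001011010): 13 nodes
Sum: 31

31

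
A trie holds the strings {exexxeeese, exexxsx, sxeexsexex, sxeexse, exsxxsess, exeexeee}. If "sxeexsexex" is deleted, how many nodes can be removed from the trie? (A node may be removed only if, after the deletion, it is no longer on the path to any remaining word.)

3

A node on "sxeexsexex"'s path can go only if nothing else ends at it or branches off below it.
The suffix "xex" (3 nodes) is used only by "sxeexsexex"; "sxeexse" is itself a stored word, so pruning stops there.
Nodes removed: 3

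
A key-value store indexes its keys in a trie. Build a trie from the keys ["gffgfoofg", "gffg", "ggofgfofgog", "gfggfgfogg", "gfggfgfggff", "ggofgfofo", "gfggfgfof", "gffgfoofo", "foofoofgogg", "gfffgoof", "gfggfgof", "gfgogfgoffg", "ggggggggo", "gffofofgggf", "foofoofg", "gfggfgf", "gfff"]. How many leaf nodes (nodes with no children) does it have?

A leaf is a node with no children — equivalently, the end of a word that is not a proper prefix of any other stored word.
Those words: "foofoofgogg", "gfffgoof", "gffgfoofg", "gffgfoofo", "gffofofgggf", "gfggfgfggff", "gfggfgfof", "gfggfgfogg", "gfggfgof", "gfgogfgoffg", "ggggggggo", "ggofgfofgog", "ggofgfofo"
Leaf count: 13

13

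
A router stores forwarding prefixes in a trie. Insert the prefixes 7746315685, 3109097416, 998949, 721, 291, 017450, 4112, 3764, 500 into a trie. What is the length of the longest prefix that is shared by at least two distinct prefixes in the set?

Equivalently: take the maximum, over all pairs, of their longest common prefix length.
"3109097416" and "3764" agree on "3" (1 characters) before diverging; nothing deeper is shared.
Longest shared-prefix length: 1

1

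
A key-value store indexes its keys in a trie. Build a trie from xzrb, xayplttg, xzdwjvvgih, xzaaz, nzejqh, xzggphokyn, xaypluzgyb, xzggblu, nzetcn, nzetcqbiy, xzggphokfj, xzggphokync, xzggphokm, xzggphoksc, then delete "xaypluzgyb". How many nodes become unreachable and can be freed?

5

Walk "xaypluzgyb" from the leaf back toward the root, removing each node that no remaining word uses.
The suffix "uzgyb" (5 nodes) is used only by "xaypluzgyb"; the node for "xaypl" still has the child "t", so pruning stops there.
Nodes removed: 5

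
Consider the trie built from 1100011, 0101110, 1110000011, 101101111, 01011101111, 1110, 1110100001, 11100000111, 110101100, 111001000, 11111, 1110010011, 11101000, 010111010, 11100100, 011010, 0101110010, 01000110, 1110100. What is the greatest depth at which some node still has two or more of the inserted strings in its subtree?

10

Look for the deepest trie node that still has at least two words in its subtree.
e.g. "1110000011" and "11100000111" share the prefix "1110000011" of length 10; no pair shares a longer one.
Longest shared-prefix length: 10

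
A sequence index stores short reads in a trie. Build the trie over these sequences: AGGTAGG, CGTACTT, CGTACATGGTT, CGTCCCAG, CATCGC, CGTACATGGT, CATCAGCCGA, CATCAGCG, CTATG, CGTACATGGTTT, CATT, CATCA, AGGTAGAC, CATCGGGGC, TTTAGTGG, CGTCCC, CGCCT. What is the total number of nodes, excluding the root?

60

Trace insertions, counting only characters that open a new branch:
  "AGGTAGG" → 7 new (A, G, G, T, A, G, G)
  "CGTACTT" → 7 new (C, G, T, A, C, T, T)
  "CGTACATGGTT" → prefix "CGTAC" already present; 6 new (A, T, G, G, T, T)
  "CGTCCCAG" → prefix "CGT" already present; 5 new (C, C, C, A, G)
  "CATCGC" → prefix "C" already present; 5 new (A, T, C, G, C)
  "CGTACATGGT" → prefix "CGTACATGGT" already present; 0 new (none)
  "CATCAGCCGA" → prefix "CATC" already present; 6 new (A, G, C, C, G, A)
  "CATCAGCG" → prefix "CATCAGC" already present; 1 new (G)
  "CTATG" → prefix "C" already present; 4 new (T, A, T, G)
  "CGTACATGGTTT" → prefix "CGTACATGGTT" already present; 1 new (T)
  "CATT" → prefix "CAT" already present; 1 new (T)
  "CATCA" → prefix "CATCA" already present; 0 new (none)
  "AGGTAGAC" → prefix "AGGTAG" already present; 2 new (A, C)
  "CATCGGGGC" → prefix "CATCG" already present; 4 new (G, G, G, C)
  "TTTAGTGG" → 8 new (T, T, T, A, G, T, G, G)
  "CGTCCC" → prefix "CGTCCC" already present; 0 new (none)
  "CGCCT" → prefix "CG" already present; 3 new (C, C, T)
Total nodes = 7 + 7 + 6 + 5 + 5 + 0 + 6 + 1 + 4 + 1 + 1 + 0 + 2 + 4 + 8 + 0 + 3 = 60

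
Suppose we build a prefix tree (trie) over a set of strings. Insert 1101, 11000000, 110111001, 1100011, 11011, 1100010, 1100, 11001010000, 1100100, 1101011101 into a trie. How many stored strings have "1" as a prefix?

10

Traverse to the node for "1", then collect every word in that subtree.
Words under "1": 1100, 11000000, 1100010, 1100011, 1100100, 11001010000, 1101, 1101011101, 11011, 110111001
Count: 10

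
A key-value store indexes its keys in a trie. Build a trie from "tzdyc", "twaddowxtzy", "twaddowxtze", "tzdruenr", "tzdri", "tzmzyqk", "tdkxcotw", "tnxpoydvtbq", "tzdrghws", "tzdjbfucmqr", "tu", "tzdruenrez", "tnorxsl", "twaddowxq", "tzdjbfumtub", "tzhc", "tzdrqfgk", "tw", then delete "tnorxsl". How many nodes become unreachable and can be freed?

Walk "tnorxsl" from the leaf back toward the root, removing each node that no remaining word uses.
The suffix "orxsl" (5 nodes) is used only by "tnorxsl"; the node for "tn" still has the child "x", so pruning stops there.
Nodes removed: 5

5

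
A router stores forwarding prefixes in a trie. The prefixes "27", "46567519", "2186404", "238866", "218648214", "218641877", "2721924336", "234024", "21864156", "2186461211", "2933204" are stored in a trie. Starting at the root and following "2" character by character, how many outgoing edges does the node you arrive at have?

4

The children of the "2" node are the distinct next characters among strings starting with "2".
Characters that immediately follow "2" among the stored strings: {1, 3, 7, 9}.
That node has 4 child edges.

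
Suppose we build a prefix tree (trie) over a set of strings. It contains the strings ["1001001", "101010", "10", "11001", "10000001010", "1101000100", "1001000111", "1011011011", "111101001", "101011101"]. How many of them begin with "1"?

10

Traverse to the node for "1", then collect every word in that subtree.
Matches: "10", "10000001010", "1001000111", "1001001", "101010", "101011101", "1011011011", "11001", "1101000100", "111101001"
Count: 10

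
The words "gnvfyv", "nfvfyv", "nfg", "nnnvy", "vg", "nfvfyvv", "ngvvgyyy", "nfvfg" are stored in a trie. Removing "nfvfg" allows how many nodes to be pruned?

1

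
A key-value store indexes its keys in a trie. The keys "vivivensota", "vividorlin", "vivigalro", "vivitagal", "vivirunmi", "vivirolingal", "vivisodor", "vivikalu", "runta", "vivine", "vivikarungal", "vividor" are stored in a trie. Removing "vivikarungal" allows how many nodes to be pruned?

After clearing the end-marker at "vivikarungal", prune upward until reaching a node still needed by another word.
The suffix "rungal" (6 nodes) is used only by "vivikarungal"; the node for "vivika" still has the child "l", so pruning stops there.
Nodes removed: 6

6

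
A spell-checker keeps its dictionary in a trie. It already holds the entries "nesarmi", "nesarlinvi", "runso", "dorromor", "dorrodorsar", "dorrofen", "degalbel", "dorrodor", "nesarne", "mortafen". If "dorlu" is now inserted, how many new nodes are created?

The longest prefix of "dorlu" already in the trie is "dor" (length 3).
Each of the 2 remaining characters creates one node.

2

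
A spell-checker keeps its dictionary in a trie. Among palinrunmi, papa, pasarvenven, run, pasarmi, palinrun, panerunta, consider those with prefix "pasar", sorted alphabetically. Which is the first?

pasarmi

Filter for "pasar…" and sort: "pasarmi", "pasarvenven"
The 1st is pasarmi.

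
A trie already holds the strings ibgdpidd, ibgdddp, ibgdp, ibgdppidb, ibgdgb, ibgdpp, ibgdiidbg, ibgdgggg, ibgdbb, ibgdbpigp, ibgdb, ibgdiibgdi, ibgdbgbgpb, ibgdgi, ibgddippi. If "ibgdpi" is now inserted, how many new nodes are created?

"ibgdpi" is already a full path in the trie; only an end-marker is added.
No new nodes are needed: 0.

0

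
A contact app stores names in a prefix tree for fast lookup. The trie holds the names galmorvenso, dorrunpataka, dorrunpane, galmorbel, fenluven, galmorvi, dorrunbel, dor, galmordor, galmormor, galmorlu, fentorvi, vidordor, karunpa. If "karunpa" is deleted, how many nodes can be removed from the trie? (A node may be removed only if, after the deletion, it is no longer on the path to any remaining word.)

After clearing the end-marker at "karunpa", prune upward until reaching a node still needed by another word.
No other word shares any prefix with "karunpa", so all 7 of its nodes go.
Nodes removed: 7

7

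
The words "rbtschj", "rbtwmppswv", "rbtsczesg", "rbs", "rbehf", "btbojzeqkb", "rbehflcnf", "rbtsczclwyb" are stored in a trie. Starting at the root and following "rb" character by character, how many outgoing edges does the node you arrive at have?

3

Walk "rb" from the root, arriving at one node.
Characters that immediately follow "rb" among the stored strings: {e, s, t}.
That node has 3 child edges.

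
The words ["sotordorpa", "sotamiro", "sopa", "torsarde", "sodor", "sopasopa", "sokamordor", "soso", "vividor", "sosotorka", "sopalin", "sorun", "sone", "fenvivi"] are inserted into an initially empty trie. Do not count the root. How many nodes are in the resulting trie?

Insert word by word; a character creates a node only if that edge doesn't already exist:
  "sotordorpa" → 10 new (s, o, t, o, r, d, o, r, p, a)
  "sotamiro" → prefix "sot" already present; 5 new (a, m, i, r, o)
  "sopa" → prefix "so" already present; 2 new (p, a)
  "torsarde" → 8 new (t, o, r, s, a, r, d, e)
  "sodor" → prefix "so" already present; 3 new (d, o, r)
  "sopasopa" → prefix "sopa" already present; 4 new (s, o, p, a)
  "sokamordor" → prefix "so" already present; 8 new (k, a, m, o, r, d, o, r)
  "soso" → prefix "so" already present; 2 new (s, o)
  "vividor" → 7 new (v, i, v, i, d, o, r)
  "sosotorka" → prefix "soso" already present; 5 new (t, o, r, k, a)
  "sopalin" → prefix "sopa" already present; 3 new (l, i, n)
  "sorun" → prefix "so" already present; 3 new (r, u, n)
  "sone" → prefix "so" already present; 2 new (n, e)
  "fenvivi" → 7 new (f, e, n, v, i, v, i)
Total nodes = 10 + 5 + 2 + 8 + 3 + 4 + 8 + 2 + 7 + 5 + 3 + 3 + 2 + 7 = 69

69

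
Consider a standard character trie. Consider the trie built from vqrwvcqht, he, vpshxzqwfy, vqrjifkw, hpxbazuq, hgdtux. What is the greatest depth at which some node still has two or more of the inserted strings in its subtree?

3

Look for the deepest trie node that still has at least two words in its subtree.
e.g. "vqrjifkw" and "vqrwvcqht" share the prefix "vqr" of length 3; no pair shares a longer one.
Longest shared-prefix length: 3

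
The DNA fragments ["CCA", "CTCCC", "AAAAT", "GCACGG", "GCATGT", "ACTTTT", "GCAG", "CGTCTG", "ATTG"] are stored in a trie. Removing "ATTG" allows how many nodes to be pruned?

Walk "ATTG" from the leaf back toward the root, removing each node that no remaining word uses.
The suffix "TTG" (3 nodes) is used only by "ATTG"; the node for "A" still has the child "A", so pruning stops there.
Nodes removed: 3

3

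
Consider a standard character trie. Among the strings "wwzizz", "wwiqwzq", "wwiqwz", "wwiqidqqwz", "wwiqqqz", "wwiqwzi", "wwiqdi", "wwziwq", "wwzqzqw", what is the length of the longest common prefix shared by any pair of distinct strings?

6

Look for the deepest trie node that still has at least two words in its subtree.
"wwiqwz" and "wwiqwzi" agree on "wwiqwz" (6 characters) before diverging; nothing deeper is shared.
Longest shared-prefix length: 6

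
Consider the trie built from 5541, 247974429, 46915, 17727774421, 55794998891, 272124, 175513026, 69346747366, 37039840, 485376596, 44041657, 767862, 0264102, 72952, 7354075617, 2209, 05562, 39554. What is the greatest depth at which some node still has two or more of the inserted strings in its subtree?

2

The deepest shared node is where two words last agree before diverging.
"175513026" and "17727774421" agree on "17" (2 characters) before diverging; nothing deeper is shared.
Longest shared-prefix length: 2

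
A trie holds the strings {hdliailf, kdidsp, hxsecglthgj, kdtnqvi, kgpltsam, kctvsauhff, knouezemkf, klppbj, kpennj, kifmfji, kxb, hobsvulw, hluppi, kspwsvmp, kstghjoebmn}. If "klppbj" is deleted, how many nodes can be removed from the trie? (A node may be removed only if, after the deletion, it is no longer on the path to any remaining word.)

5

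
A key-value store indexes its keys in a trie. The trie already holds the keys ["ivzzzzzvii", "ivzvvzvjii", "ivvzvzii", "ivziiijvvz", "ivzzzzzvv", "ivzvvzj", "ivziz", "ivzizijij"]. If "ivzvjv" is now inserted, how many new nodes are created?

2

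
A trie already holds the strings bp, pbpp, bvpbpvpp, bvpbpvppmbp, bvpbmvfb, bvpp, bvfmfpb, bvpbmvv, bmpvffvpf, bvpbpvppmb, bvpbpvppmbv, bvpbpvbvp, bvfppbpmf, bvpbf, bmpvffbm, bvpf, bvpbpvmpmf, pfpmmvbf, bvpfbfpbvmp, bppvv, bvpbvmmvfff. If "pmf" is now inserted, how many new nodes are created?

Walking "pmf" from the root, the first 1 characters ("p") follow existing edges; "m" is the first miss.
Each of the 2 remaining characters creates one node.

2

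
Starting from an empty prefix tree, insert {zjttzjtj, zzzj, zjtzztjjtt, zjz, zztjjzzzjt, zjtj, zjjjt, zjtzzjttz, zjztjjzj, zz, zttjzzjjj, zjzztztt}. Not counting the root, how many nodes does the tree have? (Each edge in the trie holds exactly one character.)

Count nodes per top-level branch (shared prefixes stored once):
  'z'-branch (zjjjt, zjtj, zjttzjtj, zjtzzjttz, zjtzztjjtt, zjz, zjztjjzj, zjzztztt, zttjzzjjj, zz, zztjjzzzjt, zzzj): 53 nodes
Sum: 53

53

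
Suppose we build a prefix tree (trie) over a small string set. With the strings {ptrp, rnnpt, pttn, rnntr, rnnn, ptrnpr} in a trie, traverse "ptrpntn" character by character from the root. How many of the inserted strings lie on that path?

1

Traverse "ptrpntn" character by character; count nodes along the way that are marked as word ends.
Prefixes of the query that are stored words: "ptrp"
Count: 1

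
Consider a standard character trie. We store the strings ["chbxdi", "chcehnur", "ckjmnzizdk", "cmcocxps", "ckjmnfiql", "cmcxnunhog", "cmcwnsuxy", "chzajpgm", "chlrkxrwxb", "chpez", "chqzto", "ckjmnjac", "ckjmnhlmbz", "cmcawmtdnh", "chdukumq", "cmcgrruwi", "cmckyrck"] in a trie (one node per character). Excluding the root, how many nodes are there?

98

For each word, the new-node count is its length minus the longest prefix already in the trie:
  "chbxdi" → 6 new (c, h, b, x, d, i)
  "chcehnur" → prefix "ch" already present; 6 new (c, e, h, n, u, r)
  "ckjmnzizdk" → prefix "c" already present; 9 new (k, j, m, n, z, i, z, d, k)
  "cmcocxps" → prefix "c" already present; 7 new (m, c, o, c, x, p, s)
  "ckjmnfiql" → prefix "ckjmn" already present; 4 new (f, i, q, l)
  "cmcxnunhog" → prefix "cmc" already present; 7 new (x, n, u, n, h, o, g)
  "cmcwnsuxy" → prefix "cmc" already present; 6 new (w, n, s, u, x, y)
  "chzajpgm" → prefix "ch" already present; 6 new (z, a, j, p, g, m)
  "chlrkxrwxb" → prefix "ch" already present; 8 new (l, r, k, x, r, w, x, b)
  "chpez" → prefix "ch" already present; 3 new (p, e, z)
  "chqzto" → prefix "ch" already present; 4 new (q, z, t, o)
  "ckjmnjac" → prefix "ckjmn" already present; 3 new (j, a, c)
  "ckjmnhlmbz" → prefix "ckjmn" already present; 5 new (h, l, m, b, z)
  "cmcawmtdnh" → prefix "cmc" already present; 7 new (a, w, m, t, d, n, h)
  "chdukumq" → prefix "ch" already present; 6 new (d, u, k, u, m, q)
  "cmcgrruwi" → prefix "cmc" already present; 6 new (g, r, r, u, w, i)
  "cmckyrck" → prefix "cmc" already present; 5 new (k, y, r, c, k)
Total nodes = 6 + 6 + 9 + 7 + 4 + 7 + 6 + 6 + 8 + 3 + 4 + 3 + 5 + 7 + 6 + 6 + 5 = 98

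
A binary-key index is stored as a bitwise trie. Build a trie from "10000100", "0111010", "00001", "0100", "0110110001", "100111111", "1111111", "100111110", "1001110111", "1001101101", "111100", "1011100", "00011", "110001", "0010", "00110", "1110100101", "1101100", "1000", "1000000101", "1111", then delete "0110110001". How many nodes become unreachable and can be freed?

7

A node on "0110110001"'s path can go only if nothing else ends at it or branches off below it.
The suffix "0110001" (7 nodes) is used only by "0110110001"; the node for "011" still has the child "1", so pruning stops there.
Nodes removed: 7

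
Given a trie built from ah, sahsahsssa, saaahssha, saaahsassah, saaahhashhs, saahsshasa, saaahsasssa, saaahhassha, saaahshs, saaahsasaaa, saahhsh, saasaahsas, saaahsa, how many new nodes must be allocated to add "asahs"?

4

Walking "asahs" from the root, the first 1 characters ("a") follow existing edges; "s" is the first miss.
New nodes needed: |"asahs"| − 1 = 5 − 1 = 4.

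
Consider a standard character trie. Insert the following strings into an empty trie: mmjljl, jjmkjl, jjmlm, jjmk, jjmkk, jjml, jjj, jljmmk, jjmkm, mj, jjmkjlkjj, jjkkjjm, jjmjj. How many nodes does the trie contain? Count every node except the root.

33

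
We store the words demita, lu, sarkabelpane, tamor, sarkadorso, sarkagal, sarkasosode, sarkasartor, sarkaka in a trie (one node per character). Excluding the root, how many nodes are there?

Insert word by word; a character creates a node only if that edge doesn't already exist:
  "demita" → 6 new (d, e, m, i, t, a)
  "lu" → 2 new (l, u)
  "sarkabelpane" → 12 new (s, a, r, k, a, b, e, l, p, a, n, e)
  "tamor" → 5 new (t, a, m, o, r)
  "sarkadorso" → prefix "sarka" already present; 5 new (d, o, r, s, o)
  "sarkagal" → prefix "sarka" already present; 3 new (g, a, l)
  "sarkasosode" → prefix "sarka" already present; 6 new (s, o, s, o, d, e)
  "sarkasartor" → prefix "sarkas" already present; 5 new (a, r, t, o, r)
  "sarkaka" → prefix "sarka" already present; 2 new (k, a)
Total nodes = 6 + 2 + 12 + 5 + 5 + 3 + 6 + 5 + 2 = 46

46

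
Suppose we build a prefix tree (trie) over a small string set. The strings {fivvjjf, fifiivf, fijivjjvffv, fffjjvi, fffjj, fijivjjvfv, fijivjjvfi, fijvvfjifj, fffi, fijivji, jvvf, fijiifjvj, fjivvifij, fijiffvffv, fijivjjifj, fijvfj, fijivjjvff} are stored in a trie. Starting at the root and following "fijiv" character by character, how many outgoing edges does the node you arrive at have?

1

Follow the path "fijiv" to its node, then look at its outgoing edges.
Distinct next characters after "fijiv": j.
That node has 1 child edge.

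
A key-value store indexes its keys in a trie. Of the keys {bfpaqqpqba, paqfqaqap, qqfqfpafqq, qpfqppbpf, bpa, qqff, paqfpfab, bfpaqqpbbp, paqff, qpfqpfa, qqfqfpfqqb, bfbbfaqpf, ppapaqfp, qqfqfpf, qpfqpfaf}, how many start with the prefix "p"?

4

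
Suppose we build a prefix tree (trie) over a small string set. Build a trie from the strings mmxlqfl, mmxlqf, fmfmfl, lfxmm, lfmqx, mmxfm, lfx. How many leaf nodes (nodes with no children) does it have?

5

A leaf is a node with no children — equivalently, the end of a word that is not a proper prefix of any other stored word.
Those words: "fmfmfl", "lfmqx", "lfxmm", "mmxfm", "mmxlqfl"
Leaf count: 5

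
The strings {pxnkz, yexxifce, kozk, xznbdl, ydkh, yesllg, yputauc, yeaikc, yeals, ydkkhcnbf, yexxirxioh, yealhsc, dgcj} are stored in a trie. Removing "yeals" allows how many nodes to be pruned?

After clearing the end-marker at "yeals", prune upward until reaching a node still needed by another word.
The suffix "s" (1 node) is used only by "yeals"; the node for "yeal" still has the child "h", so pruning stops there.
Nodes removed: 1

1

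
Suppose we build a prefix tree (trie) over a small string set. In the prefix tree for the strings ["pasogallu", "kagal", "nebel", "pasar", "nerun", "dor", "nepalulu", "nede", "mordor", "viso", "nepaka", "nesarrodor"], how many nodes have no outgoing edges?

Leaves are exactly the stored words that no other stored word extends.
Those words: "dor", "kagal", "mordor", "nebel", "nede", "nepaka", "nepalulu", "nerun", "nesarrodor", "pasar", "pasogallu", "viso"
Leaf count: 12

12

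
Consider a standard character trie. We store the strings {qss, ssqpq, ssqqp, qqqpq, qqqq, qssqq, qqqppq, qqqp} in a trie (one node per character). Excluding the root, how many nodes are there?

Count nodes per top-level branch (shared prefixes stored once):
  'q'-branch (qqqp, qqqppq, qqqpq, qqqq, qss, qssqq): 12 nodes
  's'-branch (ssqpq, ssqqp): 7 nodes
Sum: 19

19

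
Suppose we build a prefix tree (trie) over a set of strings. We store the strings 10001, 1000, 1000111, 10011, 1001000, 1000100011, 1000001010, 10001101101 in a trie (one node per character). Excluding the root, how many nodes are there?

28

For each word, the new-node count is its length minus the longest prefix already in the trie:
  "10001" → 5 new (1, 0, 0, 0, 1)
  "1000" → prefix "1000" already present; 0 new (none)
  "1000111" → prefix "10001" already present; 2 new (1, 1)
  "10011" → prefix "100" already present; 2 new (1, 1)
  "1001000" → prefix "1001" already present; 3 new (0, 0, 0)
  "1000100011" → prefix "10001" already present; 5 new (0, 0, 0, 1, 1)
  "1000001010" → prefix "1000" already present; 6 new (0, 0, 1, 0, 1, 0)
  "10001101101" → prefix "100011" already present; 5 new (0, 1, 1, 0, 1)
Total nodes = 5 + 0 + 2 + 2 + 3 + 5 + 6 + 5 = 28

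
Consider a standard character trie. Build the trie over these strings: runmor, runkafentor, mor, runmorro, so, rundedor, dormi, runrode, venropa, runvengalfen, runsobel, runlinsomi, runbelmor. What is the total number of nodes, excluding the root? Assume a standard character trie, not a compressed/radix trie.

Trace insertions, counting only characters that open a new branch:
  "runmor" → 6 new (r, u, n, m, o, r)
  "runkafentor" → prefix "run" already present; 8 new (k, a, f, e, n, t, o, r)
  "mor" → 3 new (m, o, r)
  "runmorro" → prefix "runmor" already present; 2 new (r, o)
  "so" → 2 new (s, o)
  "rundedor" → prefix "run" already present; 5 new (d, e, d, o, r)
  "dormi" → 5 new (d, o, r, m, i)
  "runrode" → prefix "run" already present; 4 new (r, o, d, e)
  "venropa" → 7 new (v, e, n, r, o, p, a)
  "runvengalfen" → prefix "run" already present; 9 new (v, e, n, g, a, l, f, e, n)
  "runsobel" → prefix "run" already present; 5 new (s, o, b, e, l)
  "runlinsomi" → prefix "run" already present; 7 new (l, i, n, s, o, m, i)
  "runbelmor" → prefix "run" already present; 6 new (b, e, l, m, o, r)
Total nodes = 6 + 8 + 3 + 2 + 2 + 5 + 5 + 4 + 7 + 9 + 5 + 7 + 6 = 69

69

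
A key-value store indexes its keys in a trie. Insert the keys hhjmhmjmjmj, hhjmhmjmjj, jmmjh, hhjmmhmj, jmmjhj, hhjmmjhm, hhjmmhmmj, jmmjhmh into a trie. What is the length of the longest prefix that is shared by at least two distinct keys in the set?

9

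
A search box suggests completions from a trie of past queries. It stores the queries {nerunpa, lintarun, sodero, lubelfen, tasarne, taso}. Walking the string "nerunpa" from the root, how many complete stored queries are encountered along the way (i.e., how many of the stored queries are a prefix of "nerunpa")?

Walk "nerunpa" from the root; an end-of-word marker is hit whenever a stored word is a prefix of "nerunpa".
Prefixes of the query that are stored words: "nerunpa"
Count: 1

1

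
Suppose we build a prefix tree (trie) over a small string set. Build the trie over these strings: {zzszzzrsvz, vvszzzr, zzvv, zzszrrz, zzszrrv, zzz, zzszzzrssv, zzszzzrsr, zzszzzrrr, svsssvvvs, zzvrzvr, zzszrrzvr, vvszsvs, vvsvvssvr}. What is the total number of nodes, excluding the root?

53

For each word, the new-node count is its length minus the longest prefix already in the trie:
  "zzszzzrsvz" → 10 new (z, z, s, z, z, z, r, s, v, z)
  "vvszzzr" → 7 new (v, v, s, z, z, z, r)
  "zzvv" → prefix "zz" already present; 2 new (v, v)
  "zzszrrz" → prefix "zzsz" already present; 3 new (r, r, z)
  "zzszrrv" → prefix "zzszrr" already present; 1 new (v)
  "zzz" → prefix "zz" already present; 1 new (z)
  "zzszzzrssv" → prefix "zzszzzrs" already present; 2 new (s, v)
  "zzszzzrsr" → prefix "zzszzzrs" already present; 1 new (r)
  "zzszzzrrr" → prefix "zzszzzr" already present; 2 new (r, r)
  "svsssvvvs" → 9 new (s, v, s, s, s, v, v, v, s)
  "zzvrzvr" → prefix "zzv" already present; 4 new (r, z, v, r)
  "zzszrrzvr" → prefix "zzszrrz" already present; 2 new (v, r)
  "vvszsvs" → prefix "vvsz" already present; 3 new (s, v, s)
  "vvsvvssvr" → prefix "vvs" already present; 6 new (v, v, s, s, v, r)
Total nodes = 10 + 7 + 2 + 3 + 1 + 1 + 2 + 1 + 2 + 9 + 4 + 2 + 3 + 6 = 53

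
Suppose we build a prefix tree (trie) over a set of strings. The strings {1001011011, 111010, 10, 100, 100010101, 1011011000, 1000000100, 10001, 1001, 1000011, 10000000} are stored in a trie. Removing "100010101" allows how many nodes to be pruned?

Walk "100010101" from the leaf back toward the root, removing each node that no remaining word uses.
The suffix "0101" (4 nodes) is used only by "100010101"; "10001" is itself a stored word, so pruning stops there.
Nodes removed: 4

4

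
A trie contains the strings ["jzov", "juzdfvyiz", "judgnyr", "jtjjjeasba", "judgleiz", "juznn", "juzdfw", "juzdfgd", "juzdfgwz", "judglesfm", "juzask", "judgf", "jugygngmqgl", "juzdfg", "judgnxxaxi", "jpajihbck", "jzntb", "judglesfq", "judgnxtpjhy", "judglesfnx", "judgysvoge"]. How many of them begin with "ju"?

17

Traverse to the node for "ju", then collect every word in that subtree.
Words under "ju": judgf, judgleiz, judglesfm, judglesfnx, judglesfq, judgnxtpjhy, judgnxxaxi, judgnyr, judgysvoge, jugygngmqgl, juzask, juzdfg, juzdfgd, juzdfgwz, juzdfvyiz, juzdfw, juznn
Count: 17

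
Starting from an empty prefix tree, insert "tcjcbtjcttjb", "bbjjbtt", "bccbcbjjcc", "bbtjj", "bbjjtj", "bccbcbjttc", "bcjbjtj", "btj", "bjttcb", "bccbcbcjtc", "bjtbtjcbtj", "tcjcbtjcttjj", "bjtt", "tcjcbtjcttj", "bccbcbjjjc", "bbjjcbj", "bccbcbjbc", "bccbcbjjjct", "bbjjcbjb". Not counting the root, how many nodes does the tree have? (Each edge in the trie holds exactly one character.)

Trace insertions, counting only characters that open a new branch:
  "tcjcbtjcttjb" → 12 new (t, c, j, c, b, t, j, c, t, t, j, b)
  "bbjjbtt" → 7 new (b, b, j, j, b, t, t)
  "bccbcbjjcc" → prefix "b" already present; 9 new (c, c, b, c, b, j, j, c, c)
  "bbtjj" → prefix "bb" already present; 3 new (t, j, j)
  "bbjjtj" → prefix "bbjj" already present; 2 new (t, j)
  "bccbcbjttc" → prefix "bccbcbj" already present; 3 new (t, t, c)
  "bcjbjtj" → prefix "bc" already present; 5 new (j, b, j, t, j)
  "btj" → prefix "b" already present; 2 new (t, j)
  "bjttcb" → prefix "b" already present; 5 new (j, t, t, c, b)
  "bccbcbcjtc" → prefix "bccbcb" already present; 4 new (c, j, t, c)
  "bjtbtjcbtj" → prefix "bjt" already present; 7 new (b, t, j, c, b, t, j)
  "tcjcbtjcttjj" → prefix "tcjcbtjcttj" already present; 1 new (j)
  "bjtt" → prefix "bjtt" already present; 0 new (none)
  "tcjcbtjcttj" → prefix "tcjcbtjcttj" already present; 0 new (none)
  "bccbcbjjjc" → prefix "bccbcbjj" already present; 2 new (j, c)
  "bbjjcbj" → prefix "bbjj" already present; 3 new (c, b, j)
  "bccbcbjbc" → prefix "bccbcbj" already present; 2 new (b, c)
  "bccbcbjjjct" → prefix "bccbcbjjjc" already present; 1 new (t)
  "bbjjcbjb" → prefix "bbjjcbj" already present; 1 new (b)
Total nodes = 12 + 7 + 9 + 3 + 2 + 3 + 5 + 2 + 5 + 4 + 7 + 1 + 0 + 0 + 2 + 3 + 2 + 1 + 1 = 69

69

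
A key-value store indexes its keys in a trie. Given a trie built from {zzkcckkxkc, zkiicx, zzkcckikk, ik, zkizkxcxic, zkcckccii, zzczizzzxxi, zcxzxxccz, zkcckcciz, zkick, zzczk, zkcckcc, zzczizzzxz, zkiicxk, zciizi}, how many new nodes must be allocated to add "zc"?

0

Every character of "zc" already lies on an existing path (it is a prefix of some stored word).
No new nodes are needed: 0.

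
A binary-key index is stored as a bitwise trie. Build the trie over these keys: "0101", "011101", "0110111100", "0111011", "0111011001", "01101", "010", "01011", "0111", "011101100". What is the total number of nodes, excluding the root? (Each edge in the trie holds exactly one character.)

Trie structure (* marks end of a word):
(root)
└─ 0
   └─ 1
      ├─ 0 *
      │  └─ 1 *
      │     └─ 1 *
      └─ 1
         ├─ 0
         │  └─ 1 *
         │     └─ 1
         │        └─ 1
         │           └─ 1
         │              └─ 0
         │                 └─ 0 *
         └─ 1 *
            └─ 0
               └─ 1 *
                  └─ 1 *
                     └─ 0
                        └─ 0 *
                           └─ 1 *
Counting every labelled node above: 20.

20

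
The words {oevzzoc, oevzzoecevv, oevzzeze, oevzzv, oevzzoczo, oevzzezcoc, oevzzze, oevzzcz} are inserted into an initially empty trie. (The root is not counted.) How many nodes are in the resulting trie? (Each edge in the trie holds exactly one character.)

25

Count nodes per top-level branch (shared prefixes stored once):
  'o'-branch (oevzzcz, oevzzezcoc, oevzzeze, oevzzoc, oevzzoczo, oevzzoecevv, oevzzv, oevzzze): 25 nodes
Sum: 25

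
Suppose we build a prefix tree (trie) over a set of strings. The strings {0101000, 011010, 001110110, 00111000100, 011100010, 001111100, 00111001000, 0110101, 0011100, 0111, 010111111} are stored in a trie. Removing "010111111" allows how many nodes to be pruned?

5

After clearing the end-marker at "010111111", prune upward until reaching a node still needed by another word.
The suffix "11111" (5 nodes) is used only by "010111111"; the node for "0101" still has the child "0", so pruning stops there.
Nodes removed: 5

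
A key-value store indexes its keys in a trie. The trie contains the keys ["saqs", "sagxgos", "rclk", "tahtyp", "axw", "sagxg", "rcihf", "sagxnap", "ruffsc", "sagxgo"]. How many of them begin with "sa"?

Filter for entries beginning with "sa":
Matches: "sagxg", "sagxgo", "sagxgos", "sagxnap", "saqs"
Count: 5

5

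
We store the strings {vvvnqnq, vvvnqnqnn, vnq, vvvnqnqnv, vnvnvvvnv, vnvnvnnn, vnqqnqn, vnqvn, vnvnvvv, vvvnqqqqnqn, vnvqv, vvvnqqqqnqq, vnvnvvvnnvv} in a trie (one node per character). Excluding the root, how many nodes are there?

Trie structure (* marks end of a word):
(root)
└─ v
   ├─ n
   │  ├─ q *
   │  │  ├─ q
   │  │  │  └─ n
   │  │  │     └─ q
   │  │  │        └─ n *
   │  │  └─ v
   │  │     └─ n *
   │  └─ v
   │     ├─ n
   │     │  └─ v
   │     │     ├─ n
   │     │     │  └─ n
   │     │     │     └─ n *
   │     │     └─ v
   │     │        └─ v *
   │     │           └─ n
   │     │              ├─ n
   │     │              │  └─ v
   │     │              │     └─ v *
   │     │              └─ v *
   │     └─ q
   │        └─ v *
   └─ v
      └─ v
         └─ n
            └─ q
               ├─ n
               │  └─ q *
               │     └─ n
               │        ├─ n *
               │        └─ v *
               └─ q
                  └─ q
                     └─ q
                        └─ n
                           └─ q
                              ├─ n *
                              └─ q *
Counting every labelled node above: 40.

40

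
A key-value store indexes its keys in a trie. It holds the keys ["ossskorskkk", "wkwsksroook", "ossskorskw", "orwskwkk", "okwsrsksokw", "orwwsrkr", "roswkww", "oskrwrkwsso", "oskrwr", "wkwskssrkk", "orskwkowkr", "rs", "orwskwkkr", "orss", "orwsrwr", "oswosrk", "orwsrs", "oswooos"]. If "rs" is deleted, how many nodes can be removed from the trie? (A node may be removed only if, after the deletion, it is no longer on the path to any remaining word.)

A node on "rs"'s path can go only if nothing else ends at it or branches off below it.
The suffix "s" (1 node) is used only by "rs"; the node for "r" still has the child "o", so pruning stops there.
Nodes removed: 1

1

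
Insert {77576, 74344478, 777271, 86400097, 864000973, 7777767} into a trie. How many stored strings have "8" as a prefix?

2

Filter for entries beginning with "8":
Words under "8": 86400097, 864000973
Count: 2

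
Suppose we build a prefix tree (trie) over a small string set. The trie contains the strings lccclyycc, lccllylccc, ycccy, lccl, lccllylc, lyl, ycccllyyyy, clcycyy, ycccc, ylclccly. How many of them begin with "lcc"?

Filter for entries beginning with "lcc":
Matches: "lccclyycc", "lccl", "lccllylc", "lccllylccc"
Count: 4

4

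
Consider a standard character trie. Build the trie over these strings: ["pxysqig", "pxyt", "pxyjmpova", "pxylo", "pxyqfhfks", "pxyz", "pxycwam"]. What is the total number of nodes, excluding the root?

Count nodes per top-level branch (shared prefixes stored once):
  'p'-branch (pxycwam, pxyjmpova, pxylo, pxyqfhfks, pxysqig, pxyt, pxyz): 27 nodes
Sum: 27

27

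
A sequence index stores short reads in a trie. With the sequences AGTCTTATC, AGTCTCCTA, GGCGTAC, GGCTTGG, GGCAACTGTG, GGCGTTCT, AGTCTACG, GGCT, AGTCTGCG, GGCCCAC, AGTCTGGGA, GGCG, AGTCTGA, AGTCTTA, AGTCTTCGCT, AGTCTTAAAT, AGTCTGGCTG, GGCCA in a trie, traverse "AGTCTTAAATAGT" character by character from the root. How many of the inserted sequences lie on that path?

2

Walk "AGTCTTAAATAGT" from the root; an end-of-word marker is hit whenever a stored word is a prefix of "AGTCTTAAATAGT".
Prefixes of the query that are stored words: "AGTCTTA", "AGTCTTAAAT"
Count: 2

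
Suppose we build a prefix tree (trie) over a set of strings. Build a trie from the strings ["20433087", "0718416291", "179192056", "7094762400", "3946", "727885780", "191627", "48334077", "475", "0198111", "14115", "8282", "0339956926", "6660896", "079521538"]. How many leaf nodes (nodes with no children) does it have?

15

A leaf is a node with no children — equivalently, the end of a word that is not a proper prefix of any other stored word.
Those words: "0198111", "0339956926", "0718416291", "079521538", "14115", "179192056", "191627", "20433087", "3946", "475", "48334077", "6660896", "7094762400", "727885780", "8282"
Leaf count: 15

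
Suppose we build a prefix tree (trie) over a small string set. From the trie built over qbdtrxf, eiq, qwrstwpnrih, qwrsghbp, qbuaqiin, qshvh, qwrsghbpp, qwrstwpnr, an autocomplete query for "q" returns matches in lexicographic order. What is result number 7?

Filter for "q…" and sort: "qbdtrxf", "qbuaqiin", "qshvh", "qwrsghbp", "qwrsghbpp", "qwrstwpnr", "qwrstwpnrih"
The 7th is qwrstwpnrih.

qwrstwpnrih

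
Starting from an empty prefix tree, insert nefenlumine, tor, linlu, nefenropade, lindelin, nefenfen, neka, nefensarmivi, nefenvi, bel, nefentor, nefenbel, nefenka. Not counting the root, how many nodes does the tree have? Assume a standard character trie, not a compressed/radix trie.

For each word, the new-node count is its length minus the longest prefix already in the trie:
  "nefenlumine" → 11 new (n, e, f, e, n, l, u, m, i, n, e)
  "tor" → 3 new (t, o, r)
  "linlu" → 5 new (l, i, n, l, u)
  "nefenropade" → prefix "nefen" already present; 6 new (r, o, p, a, d, e)
  "lindelin" → prefix "lin" already present; 5 new (d, e, l, i, n)
  "nefenfen" → prefix "nefen" already present; 3 new (f, e, n)
  "neka" → prefix "ne" already present; 2 new (k, a)
  "nefensarmivi" → prefix "nefen" already present; 7 new (s, a, r, m, i, v, i)
  "nefenvi" → prefix "nefen" already present; 2 new (v, i)
  "bel" → 3 new (b, e, l)
  "nefentor" → prefix "nefen" already present; 3 new (t, o, r)
  "nefenbel" → prefix "nefen" already present; 3 new (b, e, l)
  "nefenka" → prefix "nefen" already present; 2 new (k, a)
Total nodes = 11 + 3 + 5 + 6 + 5 + 3 + 2 + 7 + 2 + 3 + 3 + 3 + 2 = 55

55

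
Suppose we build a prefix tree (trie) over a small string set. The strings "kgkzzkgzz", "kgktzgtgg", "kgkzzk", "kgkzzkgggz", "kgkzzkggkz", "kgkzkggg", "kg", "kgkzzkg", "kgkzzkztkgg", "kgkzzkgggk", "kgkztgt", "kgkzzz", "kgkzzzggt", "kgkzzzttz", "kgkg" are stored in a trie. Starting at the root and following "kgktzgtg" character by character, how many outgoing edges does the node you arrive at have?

Walk "kgktzgtg" from the root, arriving at one node.
Distinct next characters after "kgktzgtg": g.
That node has 1 child edge.

1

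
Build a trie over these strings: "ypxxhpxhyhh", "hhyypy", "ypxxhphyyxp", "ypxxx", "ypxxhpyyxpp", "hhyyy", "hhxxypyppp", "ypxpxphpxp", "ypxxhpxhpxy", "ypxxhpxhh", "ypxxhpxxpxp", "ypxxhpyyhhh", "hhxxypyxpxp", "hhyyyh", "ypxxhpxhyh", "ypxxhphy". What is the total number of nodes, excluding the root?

Insert word by word; a character creates a node only if that edge doesn't already exist:
  "ypxxhpxhyhh" → 11 new (y, p, x, x, h, p, x, h, y, h, h)
  "hhyypy" → 6 new (h, h, y, y, p, y)
  "ypxxhphyyxp" → prefix "ypxxhp" already present; 5 new (h, y, y, x, p)
  "ypxxx" → prefix "ypxx" already present; 1 new (x)
  "ypxxhpyyxpp" → prefix "ypxxhp" already present; 5 new (y, y, x, p, p)
  "hhyyy" → prefix "hhyy" already present; 1 new (y)
  "hhxxypyppp" → prefix "hh" already present; 8 new (x, x, y, p, y, p, p, p)
  "ypxpxphpxp" → prefix "ypx" already present; 7 new (p, x, p, h, p, x, p)
  "ypxxhpxhpxy" → prefix "ypxxhpxh" already present; 3 new (p, x, y)
  "ypxxhpxhh" → prefix "ypxxhpxh" already present; 1 new (h)
  "ypxxhpxxpxp" → prefix "ypxxhpx" already present; 4 new (x, p, x, p)
  "ypxxhpyyhhh" → prefix "ypxxhpyy" already present; 3 new (h, h, h)
  "hhxxypyxpxp" → prefix "hhxxypy" already present; 4 new (x, p, x, p)
  "hhyyyh" → prefix "hhyyy" already present; 1 new (h)
  "ypxxhpxhyh" → prefix "ypxxhpxhyh" already present; 0 new (none)
  "ypxxhphy" → prefix "ypxxhphy" already present; 0 new (none)
Total nodes = 11 + 6 + 5 + 1 + 5 + 1 + 8 + 7 + 3 + 1 + 4 + 3 + 4 + 1 + 0 + 0 = 60

60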